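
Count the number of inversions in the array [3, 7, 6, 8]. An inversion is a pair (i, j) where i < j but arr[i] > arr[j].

Finding inversions in [3, 7, 6, 8]:

(1, 2): arr[1]=7 > arr[2]=6

Total inversions: 1

The array has 1 inversion(s): (1,2). Each pair (i,j) satisfies i < j and arr[i] > arr[j].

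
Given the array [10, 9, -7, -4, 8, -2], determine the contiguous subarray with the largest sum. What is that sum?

Using Kadane's algorithm on [10, 9, -7, -4, 8, -2]:

Scanning through the array:
Position 1 (value 9): max_ending_here = 19, max_so_far = 19
Position 2 (value -7): max_ending_here = 12, max_so_far = 19
Position 3 (value -4): max_ending_here = 8, max_so_far = 19
Position 4 (value 8): max_ending_here = 16, max_so_far = 19
Position 5 (value -2): max_ending_here = 14, max_so_far = 19

Maximum subarray: [10, 9]
Maximum sum: 19

The maximum subarray is [10, 9] with sum 19. This subarray runs from index 0 to index 1.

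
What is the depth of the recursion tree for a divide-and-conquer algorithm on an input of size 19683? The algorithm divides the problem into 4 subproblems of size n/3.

For divide and conquer with division factor 3:

Problem sizes at each level:
Level 0: 19683
Level 1: 6561
Level 2: 2187
Level 3: 729
Level 4: 243
Level 5: 81
Level 6: 27
Level 7: 9
Level 8: 3
Level 9: 1

The root is level 0 and the size-1 base case is level 9 (the tree spans levels 0 through 9, i.e. 10 levels counting the root), so the depth is the number of divisions: log_3(19683) = 9

The recursion tree depth is log_3(19683) = 9. At each level, the problem size is divided by 3, so it takes 9 divisions to reduce to a base case of size 1. The algorithm makes 4 recursive calls at each level.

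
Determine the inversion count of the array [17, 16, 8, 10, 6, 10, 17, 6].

Finding inversions in [17, 16, 8, 10, 6, 10, 17, 6]:

(0, 1): arr[0]=17 > arr[1]=16
(0, 2): arr[0]=17 > arr[2]=8
(0, 3): arr[0]=17 > arr[3]=10
(0, 4): arr[0]=17 > arr[4]=6
(0, 5): arr[0]=17 > arr[5]=10
(0, 7): arr[0]=17 > arr[7]=6
(1, 2): arr[1]=16 > arr[2]=8
(1, 3): arr[1]=16 > arr[3]=10
(1, 4): arr[1]=16 > arr[4]=6
(1, 5): arr[1]=16 > arr[5]=10
(1, 7): arr[1]=16 > arr[7]=6
(2, 4): arr[2]=8 > arr[4]=6
(2, 7): arr[2]=8 > arr[7]=6
(3, 4): arr[3]=10 > arr[4]=6
(3, 7): arr[3]=10 > arr[7]=6
(5, 7): arr[5]=10 > arr[7]=6
(6, 7): arr[6]=17 > arr[7]=6

Total inversions: 17

The array has 17 inversion(s): (0,1), (0,2), (0,3), (0,4), (0,5), (0,7), (1,2), (1,3), (1,4), (1,5), (1,7), (2,4), (2,7), (3,4), (3,7), (5,7), (6,7). Each pair (i,j) satisfies i < j and arr[i] > arr[j].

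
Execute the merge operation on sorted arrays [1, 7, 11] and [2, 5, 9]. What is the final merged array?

Merging process:

Compare 1 vs 2: take 1 from left. Merged: [1]
Compare 7 vs 2: take 2 from right. Merged: [1, 2]
Compare 7 vs 5: take 5 from right. Merged: [1, 2, 5]
Compare 7 vs 9: take 7 from left. Merged: [1, 2, 5, 7]
Compare 11 vs 9: take 9 from right. Merged: [1, 2, 5, 7, 9]
Append remaining from left: [11]. Merged: [1, 2, 5, 7, 9, 11]

Final merged array: [1, 2, 5, 7, 9, 11]
Total comparisons: 5

The merged array is [1, 2, 5, 7, 9, 11], requiring 5 comparisons. The merge step runs in O(n) time where n is the total number of elements.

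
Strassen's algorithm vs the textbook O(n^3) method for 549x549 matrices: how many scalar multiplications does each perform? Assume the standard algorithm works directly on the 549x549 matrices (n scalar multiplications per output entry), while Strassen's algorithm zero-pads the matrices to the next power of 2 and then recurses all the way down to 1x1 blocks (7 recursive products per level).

Matrix multiplication for 549x549 matrices:

Strassen's algorithm requires power-of-2 dimensions. Pad 549x549 to 1024x1024 (next power of 2).

Standard algorithm: 549^3 = 165469149 multiplications
Strassen's algorithm: 7^(log2(1024)) = 7^10 = 282475249 multiplications
Difference: 165469149 - 282475249 = -117006100 (Strassen uses MORE here due to padding overhead — for small or just-over-power-of-2 n, padding can outweigh the per-level savings)

Standard: 165469149 multiplications (549^3). Strassen: 282475249 multiplications (7^10, after padding to 1024x1024). Strassen reduces 8 recursive multiplications to 7 at each level.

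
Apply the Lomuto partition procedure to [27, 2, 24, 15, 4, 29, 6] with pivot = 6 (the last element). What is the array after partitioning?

Lomuto partition with pivot = 6:

Initial array: [27, 2, 24, 15, 4, 29, 6]

arr[0]=27 > 6: no swap
arr[1]=2 <= 6: swap with position 0, array becomes [2, 27, 24, 15, 4, 29, 6]
arr[2]=24 > 6: no swap
arr[3]=15 > 6: no swap
arr[4]=4 <= 6: swap with position 1, array becomes [2, 4, 24, 15, 27, 29, 6]
arr[5]=29 > 6: no swap

Place pivot at position 2: [2, 4, 6, 15, 27, 29, 24]
Pivot position: 2

After partitioning with pivot 6, the array becomes [2, 4, 6, 15, 27, 29, 24]. The pivot is placed at index 2. All elements to the left of the pivot are <= 6, and all elements to the right are > 6.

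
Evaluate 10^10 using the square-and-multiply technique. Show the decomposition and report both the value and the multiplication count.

Computing 10^10 by squaring (build up from 10^1; each line after the first costs one multiplication):

10^1 = 10
10^2 = (10^1)^2 = 10^2 = 100
10^4 = (10^2)^2 = 100^2 = 10000
10^5 = 10 * 10^4 = 10 * 10000 = 100000
10^10 = (10^5)^2 = 100000^2 = 10000000000

Result: 10000000000
Multiplications needed: 4 (4 lines after 10^1)

10^10 = 10000000000. Using exponentiation by squaring, this requires 4 multiplications. The key idea: if the exponent is even, square the half-power; if odd, multiply by the base once.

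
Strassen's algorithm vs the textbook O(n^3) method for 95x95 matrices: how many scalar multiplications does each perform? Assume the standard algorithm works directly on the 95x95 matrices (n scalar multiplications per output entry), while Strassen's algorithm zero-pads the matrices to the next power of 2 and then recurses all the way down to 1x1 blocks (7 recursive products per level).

Matrix multiplication for 95x95 matrices:

Strassen's algorithm requires power-of-2 dimensions. Pad 95x95 to 128x128 (next power of 2).

Standard algorithm: 95^3 = 857375 multiplications
Strassen's algorithm: 7^(log2(128)) = 7^7 = 823543 multiplications
Savings: 857375 - 823543 = 33832 multiplications

Standard: 857375 multiplications (95^3). Strassen: 823543 multiplications (7^7, after padding to 128x128). Strassen reduces 8 recursive multiplications to 7 at each level.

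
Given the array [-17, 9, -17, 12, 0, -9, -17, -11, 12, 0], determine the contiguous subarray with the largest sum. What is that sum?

Using Kadane's algorithm on [-17, 9, -17, 12, 0, -9, -17, -11, 12, 0]:

Scanning through the array:
Position 1 (value 9): max_ending_here = 9, max_so_far = 9
Position 2 (value -17): max_ending_here = -8, max_so_far = 9
Position 3 (value 12): max_ending_here = 12, max_so_far = 12
Position 4 (value 0): max_ending_here = 12, max_so_far = 12
Position 5 (value -9): max_ending_here = 3, max_so_far = 12
Position 6 (value -17): max_ending_here = -14, max_so_far = 12
Position 7 (value -11): max_ending_here = -11, max_so_far = 12
Position 8 (value 12): max_ending_here = 12, max_so_far = 12
Position 9 (value 0): max_ending_here = 12, max_so_far = 12

Maximum subarray: [12]
Maximum sum: 12

The maximum subarray is [12] with sum 12. This subarray runs from index 3 to index 3.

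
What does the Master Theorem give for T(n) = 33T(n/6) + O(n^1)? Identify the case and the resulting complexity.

Master Theorem for T(n) = 33T(n/6) + O(n^1):

a = 33, b = 6, c = 1
log_b(a) = log_6(33) = 1.9514

Case 1: c = 1 < log_6(33) = 1.9514
T(n) = O(n^(log_6 33))

For T(n) = 33T(n/6) + O(n^1): log_6(33) = 1.9514. This is Case 1 of the Master Theorem (c < log_b(a), work dominated by leaves), giving O(n^(log_6 33)).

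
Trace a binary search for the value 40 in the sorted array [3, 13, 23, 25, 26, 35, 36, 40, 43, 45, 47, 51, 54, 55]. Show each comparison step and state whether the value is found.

Binary search for 40 in [3, 13, 23, 25, 26, 35, 36, 40, 43, 45, 47, 51, 54, 55]:

lo=0, hi=13, mid=6, arr[mid]=36 -> 36 < 40, search right half
lo=7, hi=13, mid=10, arr[mid]=47 -> 47 > 40, search left half
lo=7, hi=9, mid=8, arr[mid]=43 -> 43 > 40, search left half
lo=7, hi=7, mid=7, arr[mid]=40 -> Found target at index 7!

Binary search finds 40 at index 7 after 4 comparisons. The search repeatedly halves the search space by comparing with the middle element.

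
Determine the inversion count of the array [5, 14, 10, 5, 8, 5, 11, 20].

Finding inversions in [5, 14, 10, 5, 8, 5, 11, 20]:

(1, 2): arr[1]=14 > arr[2]=10
(1, 3): arr[1]=14 > arr[3]=5
(1, 4): arr[1]=14 > arr[4]=8
(1, 5): arr[1]=14 > arr[5]=5
(1, 6): arr[1]=14 > arr[6]=11
(2, 3): arr[2]=10 > arr[3]=5
(2, 4): arr[2]=10 > arr[4]=8
(2, 5): arr[2]=10 > arr[5]=5
(4, 5): arr[4]=8 > arr[5]=5

Total inversions: 9

The array has 9 inversion(s): (1,2), (1,3), (1,4), (1,5), (1,6), (2,3), (2,4), (2,5), (4,5). Each pair (i,j) satisfies i < j and arr[i] > arr[j].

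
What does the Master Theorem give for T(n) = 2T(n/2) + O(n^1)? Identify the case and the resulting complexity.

Master Theorem for T(n) = 2T(n/2) + O(n^1):

a = 2, b = 2, c = 1
log_b(a) = log_2(2) = 1.0000

Case 2: c = 1 = log_2(2) = 1.0000
T(n) = O(n^1 log n) = O(n log n)

For T(n) = 2T(n/2) + O(n^1): log_2(2) = 1.0000. This is Case 2 of the Master Theorem (c = log_b(a), equal work at all levels), giving O(n log n).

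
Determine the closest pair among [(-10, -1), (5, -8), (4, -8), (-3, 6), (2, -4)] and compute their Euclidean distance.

Computing all pairwise distances among 5 points:

d((-10, -1), (5, -8)) = 16.5529
d((-10, -1), (4, -8)) = 15.6525
d((-10, -1), (-3, 6)) = 9.8995
d((-10, -1), (2, -4)) = 12.3693
d((5, -8), (4, -8)) = 1.0 <-- minimum
d((5, -8), (-3, 6)) = 16.1245
d((5, -8), (2, -4)) = 5.0
d((4, -8), (-3, 6)) = 15.6525
d((4, -8), (2, -4)) = 4.4721
d((-3, 6), (2, -4)) = 11.1803

Closest pair: (5, -8) and (4, -8) with distance 1.0

The closest pair is (5, -8) and (4, -8) with Euclidean distance 1.0. For 5 points, brute-force pairwise comparison is shown above. For large n, the divide-and-conquer algorithm (sort by x, recurse on halves, check the dividing strip) achieves O(n log n).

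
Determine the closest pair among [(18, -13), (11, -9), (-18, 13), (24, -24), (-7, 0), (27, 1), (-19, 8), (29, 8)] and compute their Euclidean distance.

Computing all pairwise distances among 8 points:

d((18, -13), (11, -9)) = 8.0623
d((18, -13), (-18, 13)) = 44.4072
d((18, -13), (24, -24)) = 12.53
d((18, -13), (-7, 0)) = 28.178
d((18, -13), (27, 1)) = 16.6433
d((18, -13), (-19, 8)) = 42.5441
d((18, -13), (29, 8)) = 23.7065
d((11, -9), (-18, 13)) = 36.4005
d((11, -9), (24, -24)) = 19.8494
d((11, -9), (-7, 0)) = 20.1246
d((11, -9), (27, 1)) = 18.868
d((11, -9), (-19, 8)) = 34.4819
d((11, -9), (29, 8)) = 24.7588
d((-18, 13), (24, -24)) = 55.9732
d((-18, 13), (-7, 0)) = 17.0294
d((-18, 13), (27, 1)) = 46.5725
d((-18, 13), (-19, 8)) = 5.099 <-- minimum
d((-18, 13), (29, 8)) = 47.2652
d((24, -24), (-7, 0)) = 39.2046
d((24, -24), (27, 1)) = 25.1794
d((24, -24), (-19, 8)) = 53.6004
d((24, -24), (29, 8)) = 32.3883
d((-7, 0), (27, 1)) = 34.0147
d((-7, 0), (-19, 8)) = 14.4222
d((-7, 0), (29, 8)) = 36.8782
d((27, 1), (-19, 8)) = 46.5296
d((27, 1), (29, 8)) = 7.2801
d((-19, 8), (29, 8)) = 48.0

Closest pair: (-18, 13) and (-19, 8) with distance 5.099

The closest pair is (-18, 13) and (-19, 8) with Euclidean distance 5.099. For 8 points, brute-force pairwise comparison is shown above. For large n, the divide-and-conquer algorithm (sort by x, recurse on halves, check the dividing strip) achieves O(n log n).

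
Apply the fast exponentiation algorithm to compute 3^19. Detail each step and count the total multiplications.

Computing 3^19 by squaring (build up from 3^1; each line after the first costs one multiplication):

3^1 = 3
3^2 = (3^1)^2 = 3^2 = 9
3^4 = (3^2)^2 = 9^2 = 81
3^8 = (3^4)^2 = 81^2 = 6561
3^9 = 3 * 3^8 = 3 * 6561 = 19683
3^18 = (3^9)^2 = 19683^2 = 387420489
3^19 = 3 * 3^18 = 3 * 387420489 = 1162261467

Result: 1162261467
Multiplications needed: 6 (6 lines after 3^1)

3^19 = 1162261467. Using exponentiation by squaring, this requires 6 multiplications. The key idea: if the exponent is even, square the half-power; if odd, multiply by the base once.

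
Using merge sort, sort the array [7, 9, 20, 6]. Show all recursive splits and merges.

Merge sort trace:

Split: [7, 9, 20, 6] -> [7, 9] and [20, 6]
  Split: [7, 9] -> [7] and [9]
  Merge: [7] + [9] -> [7, 9]
  Split: [20, 6] -> [20] and [6]
  Merge: [20] + [6] -> [6, 20]
Merge: [7, 9] + [6, 20] -> [6, 7, 9, 20]

Final sorted array: [6, 7, 9, 20]

The merge sort proceeds by recursively splitting the array and merging sorted halves.
After all merges, the sorted array is [6, 7, 9, 20].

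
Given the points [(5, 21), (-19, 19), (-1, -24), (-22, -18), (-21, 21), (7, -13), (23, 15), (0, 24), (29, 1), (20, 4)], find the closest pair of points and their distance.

Computing all pairwise distances among 10 points:

d((5, 21), (-19, 19)) = 24.0832
d((5, 21), (-1, -24)) = 45.3982
d((5, 21), (-22, -18)) = 47.4342
d((5, 21), (-21, 21)) = 26.0
d((5, 21), (7, -13)) = 34.0588
d((5, 21), (23, 15)) = 18.9737
d((5, 21), (0, 24)) = 5.831
d((5, 21), (29, 1)) = 31.241
d((5, 21), (20, 4)) = 22.6716
d((-19, 19), (-1, -24)) = 46.6154
d((-19, 19), (-22, -18)) = 37.1214
d((-19, 19), (-21, 21)) = 2.8284 <-- minimum
d((-19, 19), (7, -13)) = 41.2311
d((-19, 19), (23, 15)) = 42.19
d((-19, 19), (0, 24)) = 19.6469
d((-19, 19), (29, 1)) = 51.264
d((-19, 19), (20, 4)) = 41.7852
d((-1, -24), (-22, -18)) = 21.8403
d((-1, -24), (-21, 21)) = 49.2443
d((-1, -24), (7, -13)) = 13.6015
d((-1, -24), (23, 15)) = 45.793
d((-1, -24), (0, 24)) = 48.0104
d((-1, -24), (29, 1)) = 39.0512
d((-1, -24), (20, 4)) = 35.0
d((-22, -18), (-21, 21)) = 39.0128
d((-22, -18), (7, -13)) = 29.4279
d((-22, -18), (23, 15)) = 55.8032
d((-22, -18), (0, 24)) = 47.4131
d((-22, -18), (29, 1)) = 54.4243
d((-22, -18), (20, 4)) = 47.4131
d((-21, 21), (7, -13)) = 44.0454
d((-21, 21), (23, 15)) = 44.4072
d((-21, 21), (0, 24)) = 21.2132
d((-21, 21), (29, 1)) = 53.8516
d((-21, 21), (20, 4)) = 44.3847
d((7, -13), (23, 15)) = 32.249
d((7, -13), (0, 24)) = 37.6563
d((7, -13), (29, 1)) = 26.0768
d((7, -13), (20, 4)) = 21.4009
d((23, 15), (0, 24)) = 24.6982
d((23, 15), (29, 1)) = 15.2315
d((23, 15), (20, 4)) = 11.4018
d((0, 24), (29, 1)) = 37.0135
d((0, 24), (20, 4)) = 28.2843
d((29, 1), (20, 4)) = 9.4868

Closest pair: (-19, 19) and (-21, 21) with distance 2.8284

The closest pair is (-19, 19) and (-21, 21) with Euclidean distance 2.8284. For 10 points, brute-force pairwise comparison is shown above. For large n, the divide-and-conquer algorithm (sort by x, recurse on halves, check the dividing strip) achieves O(n log n).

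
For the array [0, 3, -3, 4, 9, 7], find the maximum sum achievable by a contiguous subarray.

Using Kadane's algorithm on [0, 3, -3, 4, 9, 7]:

Scanning through the array:
Position 1 (value 3): max_ending_here = 3, max_so_far = 3
Position 2 (value -3): max_ending_here = 0, max_so_far = 3
Position 3 (value 4): max_ending_here = 4, max_so_far = 4
Position 4 (value 9): max_ending_here = 13, max_so_far = 13
Position 5 (value 7): max_ending_here = 20, max_so_far = 20

Maximum subarray: [0, 3, -3, 4, 9, 7]
Maximum sum: 20

The maximum subarray is [0, 3, -3, 4, 9, 7] with sum 20. This subarray runs from index 0 to index 5.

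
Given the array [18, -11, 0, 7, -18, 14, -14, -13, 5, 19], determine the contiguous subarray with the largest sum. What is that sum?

Using Kadane's algorithm on [18, -11, 0, 7, -18, 14, -14, -13, 5, 19]:

Scanning through the array:
Position 1 (value -11): max_ending_here = 7, max_so_far = 18
Position 2 (value 0): max_ending_here = 7, max_so_far = 18
Position 3 (value 7): max_ending_here = 14, max_so_far = 18
Position 4 (value -18): max_ending_here = -4, max_so_far = 18
Position 5 (value 14): max_ending_here = 14, max_so_far = 18
Position 6 (value -14): max_ending_here = 0, max_so_far = 18
Position 7 (value -13): max_ending_here = -13, max_so_far = 18
Position 8 (value 5): max_ending_here = 5, max_so_far = 18
Position 9 (value 19): max_ending_here = 24, max_so_far = 24

Maximum subarray: [5, 19]
Maximum sum: 24

The maximum subarray is [5, 19] with sum 24. This subarray runs from index 8 to index 9.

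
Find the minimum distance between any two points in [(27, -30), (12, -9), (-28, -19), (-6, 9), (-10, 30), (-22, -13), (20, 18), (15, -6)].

Computing all pairwise distances among 8 points:

d((27, -30), (12, -9)) = 25.807
d((27, -30), (-28, -19)) = 56.0892
d((27, -30), (-6, 9)) = 51.0882
d((27, -30), (-10, 30)) = 70.4911
d((27, -30), (-22, -13)) = 51.8652
d((27, -30), (20, 18)) = 48.5077
d((27, -30), (15, -6)) = 26.8328
d((12, -9), (-28, -19)) = 41.2311
d((12, -9), (-6, 9)) = 25.4558
d((12, -9), (-10, 30)) = 44.7772
d((12, -9), (-22, -13)) = 34.2345
d((12, -9), (20, 18)) = 28.1603
d((12, -9), (15, -6)) = 4.2426 <-- minimum
d((-28, -19), (-6, 9)) = 35.609
d((-28, -19), (-10, 30)) = 52.2015
d((-28, -19), (-22, -13)) = 8.4853
d((-28, -19), (20, 18)) = 60.6053
d((-28, -19), (15, -6)) = 44.9222
d((-6, 9), (-10, 30)) = 21.3776
d((-6, 9), (-22, -13)) = 27.2029
d((-6, 9), (20, 18)) = 27.5136
d((-6, 9), (15, -6)) = 25.807
d((-10, 30), (-22, -13)) = 44.643
d((-10, 30), (20, 18)) = 32.311
d((-10, 30), (15, -6)) = 43.8292
d((-22, -13), (20, 18)) = 52.2015
d((-22, -13), (15, -6)) = 37.6563
d((20, 18), (15, -6)) = 24.5153

Closest pair: (12, -9) and (15, -6) with distance 4.2426

The closest pair is (12, -9) and (15, -6) with Euclidean distance 4.2426. For 8 points, brute-force pairwise comparison is shown above. For large n, the divide-and-conquer algorithm (sort by x, recurse on halves, check the dividing strip) achieves O(n log n).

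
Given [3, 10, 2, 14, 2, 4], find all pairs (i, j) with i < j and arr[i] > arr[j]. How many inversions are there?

Finding inversions in [3, 10, 2, 14, 2, 4]:

(0, 2): arr[0]=3 > arr[2]=2
(0, 4): arr[0]=3 > arr[4]=2
(1, 2): arr[1]=10 > arr[2]=2
(1, 4): arr[1]=10 > arr[4]=2
(1, 5): arr[1]=10 > arr[5]=4
(3, 4): arr[3]=14 > arr[4]=2
(3, 5): arr[3]=14 > arr[5]=4

Total inversions: 7

The array has 7 inversion(s): (0,2), (0,4), (1,2), (1,4), (1,5), (3,4), (3,5). Each pair (i,j) satisfies i < j and arr[i] > arr[j].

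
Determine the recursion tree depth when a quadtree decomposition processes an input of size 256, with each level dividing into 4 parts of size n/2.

For divide and conquer with division factor 2:

Problem sizes at each level:
Level 0: 256
Level 1: 128
Level 2: 64
Level 3: 32
Level 4: 16
Level 5: 8
Level 6: 4
Level 7: 2
Level 8: 1

The root is level 0 and the size-1 base case is level 8 (the tree spans levels 0 through 8, i.e. 9 levels counting the root), so the depth is the number of divisions: log_2(256) = 8

The recursion tree depth is log_2(256) = 8. At each level, the problem size is divided by 2, so it takes 8 divisions to reduce to a base case of size 1. The algorithm makes 4 recursive calls at each level.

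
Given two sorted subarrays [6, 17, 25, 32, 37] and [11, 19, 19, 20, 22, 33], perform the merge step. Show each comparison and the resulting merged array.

Merging process:

Compare 6 vs 11: take 6 from left. Merged: [6]
Compare 17 vs 11: take 11 from right. Merged: [6, 11]
Compare 17 vs 19: take 17 from left. Merged: [6, 11, 17]
Compare 25 vs 19: take 19 from right. Merged: [6, 11, 17, 19]
Compare 25 vs 19: take 19 from right. Merged: [6, 11, 17, 19, 19]
Compare 25 vs 20: take 20 from right. Merged: [6, 11, 17, 19, 19, 20]
Compare 25 vs 22: take 22 from right. Merged: [6, 11, 17, 19, 19, 20, 22]
Compare 25 vs 33: take 25 from left. Merged: [6, 11, 17, 19, 19, 20, 22, 25]
Compare 32 vs 33: take 32 from left. Merged: [6, 11, 17, 19, 19, 20, 22, 25, 32]
Compare 37 vs 33: take 33 from right. Merged: [6, 11, 17, 19, 19, 20, 22, 25, 32, 33]
Append remaining from left: [37]. Merged: [6, 11, 17, 19, 19, 20, 22, 25, 32, 33, 37]

Final merged array: [6, 11, 17, 19, 19, 20, 22, 25, 32, 33, 37]
Total comparisons: 10

The merged array is [6, 11, 17, 19, 19, 20, 22, 25, 32, 33, 37], requiring 10 comparisons. The merge step runs in O(n) time where n is the total number of elements.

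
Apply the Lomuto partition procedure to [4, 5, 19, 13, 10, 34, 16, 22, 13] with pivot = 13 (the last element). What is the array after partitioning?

Lomuto partition with pivot = 13:

Initial array: [4, 5, 19, 13, 10, 34, 16, 22, 13]

arr[0]=4 <= 13: swap with position 0, array becomes [4, 5, 19, 13, 10, 34, 16, 22, 13]
arr[1]=5 <= 13: swap with position 1, array becomes [4, 5, 19, 13, 10, 34, 16, 22, 13]
arr[2]=19 > 13: no swap
arr[3]=13 <= 13: swap with position 2, array becomes [4, 5, 13, 19, 10, 34, 16, 22, 13]
arr[4]=10 <= 13: swap with position 3, array becomes [4, 5, 13, 10, 19, 34, 16, 22, 13]
arr[5]=34 > 13: no swap
arr[6]=16 > 13: no swap
arr[7]=22 > 13: no swap

Place pivot at position 4: [4, 5, 13, 10, 13, 34, 16, 22, 19]
Pivot position: 4

After partitioning with pivot 13, the array becomes [4, 5, 13, 10, 13, 34, 16, 22, 19]. The pivot is placed at index 4. All elements to the left of the pivot are <= 13, and all elements to the right are > 13.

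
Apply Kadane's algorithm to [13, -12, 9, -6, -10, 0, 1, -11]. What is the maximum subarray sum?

Using Kadane's algorithm on [13, -12, 9, -6, -10, 0, 1, -11]:

Scanning through the array:
Position 1 (value -12): max_ending_here = 1, max_so_far = 13
Position 2 (value 9): max_ending_here = 10, max_so_far = 13
Position 3 (value -6): max_ending_here = 4, max_so_far = 13
Position 4 (value -10): max_ending_here = -6, max_so_far = 13
Position 5 (value 0): max_ending_here = 0, max_so_far = 13
Position 6 (value 1): max_ending_here = 1, max_so_far = 13
Position 7 (value -11): max_ending_here = -10, max_so_far = 13

Maximum subarray: [13]
Maximum sum: 13

The maximum subarray is [13] with sum 13. This subarray runs from index 0 to index 0.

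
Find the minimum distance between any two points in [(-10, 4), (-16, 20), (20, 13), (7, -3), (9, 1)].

Computing all pairwise distances among 5 points:

d((-10, 4), (-16, 20)) = 17.088
d((-10, 4), (20, 13)) = 31.3209
d((-10, 4), (7, -3)) = 18.3848
d((-10, 4), (9, 1)) = 19.2354
d((-16, 20), (20, 13)) = 36.6742
d((-16, 20), (7, -3)) = 32.5269
d((-16, 20), (9, 1)) = 31.4006
d((20, 13), (7, -3)) = 20.6155
d((20, 13), (9, 1)) = 16.2788
d((7, -3), (9, 1)) = 4.4721 <-- minimum

Closest pair: (7, -3) and (9, 1) with distance 4.4721

The closest pair is (7, -3) and (9, 1) with Euclidean distance 4.4721. For 5 points, brute-force pairwise comparison is shown above. For large n, the divide-and-conquer algorithm (sort by x, recurse on halves, check the dividing strip) achieves O(n log n).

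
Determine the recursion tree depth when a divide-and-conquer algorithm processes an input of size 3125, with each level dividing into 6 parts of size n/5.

For divide and conquer with division factor 5:

Problem sizes at each level:
Level 0: 3125
Level 1: 625
Level 2: 125
Level 3: 25
Level 4: 5
Level 5: 1

The root is level 0 and the size-1 base case is level 5 (the tree spans levels 0 through 5, i.e. 6 levels counting the root), so the depth is the number of divisions: log_5(3125) = 5

The recursion tree depth is log_5(3125) = 5. At each level, the problem size is divided by 5, so it takes 5 divisions to reduce to a base case of size 1. The algorithm makes 6 recursive calls at each level.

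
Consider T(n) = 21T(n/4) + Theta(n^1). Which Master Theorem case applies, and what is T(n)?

Master Theorem for T(n) = 21T(n/4) + O(n^1):

a = 21, b = 4, c = 1
log_b(a) = log_4(21) = 2.1962

Case 1: c = 1 < log_4(21) = 2.1962
T(n) = O(n^(log_4 21))

For T(n) = 21T(n/4) + O(n^1): log_4(21) = 2.1962. This is Case 1 of the Master Theorem (c < log_b(a), work dominated by leaves), giving O(n^(log_4 21)).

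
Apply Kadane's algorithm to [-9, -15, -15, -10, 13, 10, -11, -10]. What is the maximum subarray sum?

Using Kadane's algorithm on [-9, -15, -15, -10, 13, 10, -11, -10]:

Scanning through the array:
Position 1 (value -15): max_ending_here = -15, max_so_far = -9
Position 2 (value -15): max_ending_here = -15, max_so_far = -9
Position 3 (value -10): max_ending_here = -10, max_so_far = -9
Position 4 (value 13): max_ending_here = 13, max_so_far = 13
Position 5 (value 10): max_ending_here = 23, max_so_far = 23
Position 6 (value -11): max_ending_here = 12, max_so_far = 23
Position 7 (value -10): max_ending_here = 2, max_so_far = 23

Maximum subarray: [13, 10]
Maximum sum: 23

The maximum subarray is [13, 10] with sum 23. This subarray runs from index 4 to index 5.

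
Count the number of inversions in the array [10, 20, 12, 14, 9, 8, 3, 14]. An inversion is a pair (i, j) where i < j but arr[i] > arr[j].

Finding inversions in [10, 20, 12, 14, 9, 8, 3, 14]:

(0, 4): arr[0]=10 > arr[4]=9
(0, 5): arr[0]=10 > arr[5]=8
(0, 6): arr[0]=10 > arr[6]=3
(1, 2): arr[1]=20 > arr[2]=12
(1, 3): arr[1]=20 > arr[3]=14
(1, 4): arr[1]=20 > arr[4]=9
(1, 5): arr[1]=20 > arr[5]=8
(1, 6): arr[1]=20 > arr[6]=3
(1, 7): arr[1]=20 > arr[7]=14
(2, 4): arr[2]=12 > arr[4]=9
(2, 5): arr[2]=12 > arr[5]=8
(2, 6): arr[2]=12 > arr[6]=3
(3, 4): arr[3]=14 > arr[4]=9
(3, 5): arr[3]=14 > arr[5]=8
(3, 6): arr[3]=14 > arr[6]=3
(4, 5): arr[4]=9 > arr[5]=8
(4, 6): arr[4]=9 > arr[6]=3
(5, 6): arr[5]=8 > arr[6]=3

Total inversions: 18

The array has 18 inversion(s): (0,4), (0,5), (0,6), (1,2), (1,3), (1,4), (1,5), (1,6), (1,7), (2,4), (2,5), (2,6), (3,4), (3,5), (3,6), (4,5), (4,6), (5,6). Each pair (i,j) satisfies i < j and arr[i] > arr[j].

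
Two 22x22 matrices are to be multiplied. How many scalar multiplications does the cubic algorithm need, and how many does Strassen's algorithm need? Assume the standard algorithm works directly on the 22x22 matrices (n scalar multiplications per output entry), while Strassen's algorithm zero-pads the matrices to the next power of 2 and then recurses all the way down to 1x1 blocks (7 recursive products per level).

Matrix multiplication for 22x22 matrices:

Strassen's algorithm requires power-of-2 dimensions. Pad 22x22 to 32x32 (next power of 2).

Standard algorithm: 22^3 = 10648 multiplications
Strassen's algorithm: 7^(log2(32)) = 7^5 = 16807 multiplications
Difference: 10648 - 16807 = -6159 (Strassen uses MORE here due to padding overhead — for small or just-over-power-of-2 n, padding can outweigh the per-level savings)

Standard: 10648 multiplications (22^3). Strassen: 16807 multiplications (7^5, after padding to 32x32). Strassen reduces 8 recursive multiplications to 7 at each level.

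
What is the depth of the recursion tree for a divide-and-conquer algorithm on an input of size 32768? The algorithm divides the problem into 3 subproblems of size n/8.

For divide and conquer with division factor 8:

Problem sizes at each level:
Level 0: 32768
Level 1: 4096
Level 2: 512
Level 3: 64
Level 4: 8
Level 5: 1

The root is level 0 and the size-1 base case is level 5 (the tree spans levels 0 through 5, i.e. 6 levels counting the root), so the depth is the number of divisions: log_8(32768) = 5

The recursion tree depth is log_8(32768) = 5. At each level, the problem size is divided by 8, so it takes 5 divisions to reduce to a base case of size 1. The algorithm makes 3 recursive calls at each level.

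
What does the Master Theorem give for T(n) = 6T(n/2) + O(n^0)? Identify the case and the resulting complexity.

Master Theorem for T(n) = 6T(n/2) + O(n^0):

a = 6, b = 2, c = 0
log_b(a) = log_2(6) = 2.5850

Case 1: c = 0 < log_2(6) = 2.5850
T(n) = O(n^(log_2 6))

For T(n) = 6T(n/2) + O(n^0): log_2(6) = 2.5850. This is Case 1 of the Master Theorem (c < log_b(a), work dominated by leaves), giving O(n^(log_2 6)).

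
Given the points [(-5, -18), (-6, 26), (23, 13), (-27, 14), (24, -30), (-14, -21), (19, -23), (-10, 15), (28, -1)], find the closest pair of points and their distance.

Computing all pairwise distances among 9 points:

d((-5, -18), (-6, 26)) = 44.0114
d((-5, -18), (23, 13)) = 41.7732
d((-5, -18), (-27, 14)) = 38.833
d((-5, -18), (24, -30)) = 31.3847
d((-5, -18), (-14, -21)) = 9.4868
d((-5, -18), (19, -23)) = 24.5153
d((-5, -18), (-10, 15)) = 33.3766
d((-5, -18), (28, -1)) = 37.1214
d((-6, 26), (23, 13)) = 31.7805
d((-6, 26), (-27, 14)) = 24.1868
d((-6, 26), (24, -30)) = 63.5295
d((-6, 26), (-14, -21)) = 47.676
d((-6, 26), (19, -23)) = 55.0091
d((-6, 26), (-10, 15)) = 11.7047
d((-6, 26), (28, -1)) = 43.4166
d((23, 13), (-27, 14)) = 50.01
d((23, 13), (24, -30)) = 43.0116
d((23, 13), (-14, -21)) = 50.2494
d((23, 13), (19, -23)) = 36.2215
d((23, 13), (-10, 15)) = 33.0606
d((23, 13), (28, -1)) = 14.8661
d((-27, 14), (24, -30)) = 67.3573
d((-27, 14), (-14, -21)) = 37.3363
d((-27, 14), (19, -23)) = 59.0339
d((-27, 14), (-10, 15)) = 17.0294
d((-27, 14), (28, -1)) = 57.0088
d((24, -30), (-14, -21)) = 39.0512
d((24, -30), (19, -23)) = 8.6023 <-- minimum
d((24, -30), (-10, 15)) = 56.4004
d((24, -30), (28, -1)) = 29.2746
d((-14, -21), (19, -23)) = 33.0606
d((-14, -21), (-10, 15)) = 36.2215
d((-14, -21), (28, -1)) = 46.5188
d((19, -23), (-10, 15)) = 47.8017
d((19, -23), (28, -1)) = 23.7697
d((-10, 15), (28, -1)) = 41.2311

Closest pair: (24, -30) and (19, -23) with distance 8.6023

The closest pair is (24, -30) and (19, -23) with Euclidean distance 8.6023. For 9 points, brute-force pairwise comparison is shown above. For large n, the divide-and-conquer algorithm (sort by x, recurse on halves, check the dividing strip) achieves O(n log n).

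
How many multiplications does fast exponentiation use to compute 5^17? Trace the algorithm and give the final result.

Computing 5^17 by squaring (build up from 5^1; each line after the first costs one multiplication):

5^1 = 5
5^2 = (5^1)^2 = 5^2 = 25
5^4 = (5^2)^2 = 25^2 = 625
5^8 = (5^4)^2 = 625^2 = 390625
5^16 = (5^8)^2 = 390625^2 = 152587890625
5^17 = 5 * 5^16 = 5 * 152587890625 = 762939453125

Result: 762939453125
Multiplications needed: 5 (5 lines after 5^1)

5^17 = 762939453125. Using exponentiation by squaring, this requires 5 multiplications. The key idea: if the exponent is even, square the half-power; if odd, multiply by the base once.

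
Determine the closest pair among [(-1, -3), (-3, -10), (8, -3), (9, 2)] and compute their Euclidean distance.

Computing all pairwise distances among 4 points:

d((-1, -3), (-3, -10)) = 7.2801
d((-1, -3), (8, -3)) = 9.0
d((-1, -3), (9, 2)) = 11.1803
d((-3, -10), (8, -3)) = 13.0384
d((-3, -10), (9, 2)) = 16.9706
d((8, -3), (9, 2)) = 5.099 <-- minimum

Closest pair: (8, -3) and (9, 2) with distance 5.099

The closest pair is (8, -3) and (9, 2) with Euclidean distance 5.099. For 4 points, brute-force pairwise comparison is shown above. For large n, the divide-and-conquer algorithm (sort by x, recurse on halves, check the dividing strip) achieves O(n log n).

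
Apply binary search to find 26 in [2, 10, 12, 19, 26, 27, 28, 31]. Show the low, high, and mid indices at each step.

Binary search for 26 in [2, 10, 12, 19, 26, 27, 28, 31]:

lo=0, hi=7, mid=3, arr[mid]=19 -> 19 < 26, search right half
lo=4, hi=7, mid=5, arr[mid]=27 -> 27 > 26, search left half
lo=4, hi=4, mid=4, arr[mid]=26 -> Found target at index 4!

Binary search finds 26 at index 4 after 3 comparisons. The search repeatedly halves the search space by comparing with the middle element.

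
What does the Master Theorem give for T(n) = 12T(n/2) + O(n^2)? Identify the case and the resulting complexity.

Master Theorem for T(n) = 12T(n/2) + O(n^2):

a = 12, b = 2, c = 2
log_b(a) = log_2(12) = 3.5850

Case 1: c = 2 < log_2(12) = 3.5850
T(n) = O(n^(log_2 12))

For T(n) = 12T(n/2) + O(n^2): log_2(12) = 3.5850. This is Case 1 of the Master Theorem (c < log_b(a), work dominated by leaves), giving O(n^(log_2 12)).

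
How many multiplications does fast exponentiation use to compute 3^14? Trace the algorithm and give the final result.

Computing 3^14 by squaring (build up from 3^1; each line after the first costs one multiplication):

3^1 = 3
3^2 = (3^1)^2 = 3^2 = 9
3^3 = 3 * 3^2 = 3 * 9 = 27
3^6 = (3^3)^2 = 27^2 = 729
3^7 = 3 * 3^6 = 3 * 729 = 2187
3^14 = (3^7)^2 = 2187^2 = 4782969

Result: 4782969
Multiplications needed: 5 (5 lines after 3^1)

3^14 = 4782969. Using exponentiation by squaring, this requires 5 multiplications. The key idea: if the exponent is even, square the half-power; if odd, multiply by the base once.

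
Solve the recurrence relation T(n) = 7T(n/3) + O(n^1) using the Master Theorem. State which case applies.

Master Theorem for T(n) = 7T(n/3) + O(n^1):

a = 7, b = 3, c = 1
log_b(a) = log_3(7) = 1.7712

Case 1: c = 1 < log_3(7) = 1.7712
T(n) = O(n^(log_3 7))

For T(n) = 7T(n/3) + O(n^1): log_3(7) = 1.7712. This is Case 1 of the Master Theorem (c < log_b(a), work dominated by leaves), giving O(n^(log_3 7)).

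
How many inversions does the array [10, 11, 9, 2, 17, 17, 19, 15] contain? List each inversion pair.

Finding inversions in [10, 11, 9, 2, 17, 17, 19, 15]:

(0, 2): arr[0]=10 > arr[2]=9
(0, 3): arr[0]=10 > arr[3]=2
(1, 2): arr[1]=11 > arr[2]=9
(1, 3): arr[1]=11 > arr[3]=2
(2, 3): arr[2]=9 > arr[3]=2
(4, 7): arr[4]=17 > arr[7]=15
(5, 7): arr[5]=17 > arr[7]=15
(6, 7): arr[6]=19 > arr[7]=15

Total inversions: 8

The array has 8 inversion(s): (0,2), (0,3), (1,2), (1,3), (2,3), (4,7), (5,7), (6,7). Each pair (i,j) satisfies i < j and arr[i] > arr[j].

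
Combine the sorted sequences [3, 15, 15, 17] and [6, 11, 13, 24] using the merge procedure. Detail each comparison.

Merging process:

Compare 3 vs 6: take 3 from left. Merged: [3]
Compare 15 vs 6: take 6 from right. Merged: [3, 6]
Compare 15 vs 11: take 11 from right. Merged: [3, 6, 11]
Compare 15 vs 13: take 13 from right. Merged: [3, 6, 11, 13]
Compare 15 vs 24: take 15 from left. Merged: [3, 6, 11, 13, 15]
Compare 15 vs 24: take 15 from left. Merged: [3, 6, 11, 13, 15, 15]
Compare 17 vs 24: take 17 from left. Merged: [3, 6, 11, 13, 15, 15, 17]
Append remaining from right: [24]. Merged: [3, 6, 11, 13, 15, 15, 17, 24]

Final merged array: [3, 6, 11, 13, 15, 15, 17, 24]
Total comparisons: 7

The merged array is [3, 6, 11, 13, 15, 15, 17, 24], requiring 7 comparisons. The merge step runs in O(n) time where n is the total number of elements.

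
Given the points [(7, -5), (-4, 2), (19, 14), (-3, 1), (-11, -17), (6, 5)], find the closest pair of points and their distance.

Computing all pairwise distances among 6 points:

d((7, -5), (-4, 2)) = 13.0384
d((7, -5), (19, 14)) = 22.4722
d((7, -5), (-3, 1)) = 11.6619
d((7, -5), (-11, -17)) = 21.6333
d((7, -5), (6, 5)) = 10.0499
d((-4, 2), (19, 14)) = 25.9422
d((-4, 2), (-3, 1)) = 1.4142 <-- minimum
d((-4, 2), (-11, -17)) = 20.2485
d((-4, 2), (6, 5)) = 10.4403
d((19, 14), (-3, 1)) = 25.5539
d((19, 14), (-11, -17)) = 43.1393
d((19, 14), (6, 5)) = 15.8114
d((-3, 1), (-11, -17)) = 19.6977
d((-3, 1), (6, 5)) = 9.8489
d((-11, -17), (6, 5)) = 27.8029

Closest pair: (-4, 2) and (-3, 1) with distance 1.4142

The closest pair is (-4, 2) and (-3, 1) with Euclidean distance 1.4142. For 6 points, brute-force pairwise comparison is shown above. For large n, the divide-and-conquer algorithm (sort by x, recurse on halves, check the dividing strip) achieves O(n log n).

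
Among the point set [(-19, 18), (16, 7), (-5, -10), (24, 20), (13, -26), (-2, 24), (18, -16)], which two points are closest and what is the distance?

Computing all pairwise distances among 7 points:

d((-19, 18), (16, 7)) = 36.6879
d((-19, 18), (-5, -10)) = 31.305
d((-19, 18), (24, 20)) = 43.0465
d((-19, 18), (13, -26)) = 54.4059
d((-19, 18), (-2, 24)) = 18.0278
d((-19, 18), (18, -16)) = 50.2494
d((16, 7), (-5, -10)) = 27.0185
d((16, 7), (24, 20)) = 15.2643
d((16, 7), (13, -26)) = 33.1361
d((16, 7), (-2, 24)) = 24.7588
d((16, 7), (18, -16)) = 23.0868
d((-5, -10), (24, 20)) = 41.7253
d((-5, -10), (13, -26)) = 24.0832
d((-5, -10), (-2, 24)) = 34.1321
d((-5, -10), (18, -16)) = 23.7697
d((24, 20), (13, -26)) = 47.2969
d((24, 20), (-2, 24)) = 26.3059
d((24, 20), (18, -16)) = 36.4966
d((13, -26), (-2, 24)) = 52.2015
d((13, -26), (18, -16)) = 11.1803 <-- minimum
d((-2, 24), (18, -16)) = 44.7214

Closest pair: (13, -26) and (18, -16) with distance 11.1803

The closest pair is (13, -26) and (18, -16) with Euclidean distance 11.1803. For 7 points, brute-force pairwise comparison is shown above. For large n, the divide-and-conquer algorithm (sort by x, recurse on halves, check the dividing strip) achieves O(n log n).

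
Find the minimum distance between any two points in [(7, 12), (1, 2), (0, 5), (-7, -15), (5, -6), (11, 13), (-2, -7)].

Computing all pairwise distances among 7 points:

d((7, 12), (1, 2)) = 11.6619
d((7, 12), (0, 5)) = 9.8995
d((7, 12), (-7, -15)) = 30.4138
d((7, 12), (5, -6)) = 18.1108
d((7, 12), (11, 13)) = 4.1231
d((7, 12), (-2, -7)) = 21.0238
d((1, 2), (0, 5)) = 3.1623 <-- minimum
d((1, 2), (-7, -15)) = 18.7883
d((1, 2), (5, -6)) = 8.9443
d((1, 2), (11, 13)) = 14.8661
d((1, 2), (-2, -7)) = 9.4868
d((0, 5), (-7, -15)) = 21.1896
d((0, 5), (5, -6)) = 12.083
d((0, 5), (11, 13)) = 13.6015
d((0, 5), (-2, -7)) = 12.1655
d((-7, -15), (5, -6)) = 15.0
d((-7, -15), (11, 13)) = 33.2866
d((-7, -15), (-2, -7)) = 9.434
d((5, -6), (11, 13)) = 19.9249
d((5, -6), (-2, -7)) = 7.0711
d((11, 13), (-2, -7)) = 23.8537

Closest pair: (1, 2) and (0, 5) with distance 3.1623

The closest pair is (1, 2) and (0, 5) with Euclidean distance 3.1623. For 7 points, brute-force pairwise comparison is shown above. For large n, the divide-and-conquer algorithm (sort by x, recurse on halves, check the dividing strip) achieves O(n log n).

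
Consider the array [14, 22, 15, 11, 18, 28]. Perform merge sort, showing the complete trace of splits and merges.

Merge sort trace:

Split: [14, 22, 15, 11, 18, 28] -> [14, 22, 15] and [11, 18, 28]
  Split: [14, 22, 15] -> [14] and [22, 15]
    Split: [22, 15] -> [22] and [15]
    Merge: [22] + [15] -> [15, 22]
  Merge: [14] + [15, 22] -> [14, 15, 22]
  Split: [11, 18, 28] -> [11] and [18, 28]
    Split: [18, 28] -> [18] and [28]
    Merge: [18] + [28] -> [18, 28]
  Merge: [11] + [18, 28] -> [11, 18, 28]
Merge: [14, 15, 22] + [11, 18, 28] -> [11, 14, 15, 18, 22, 28]

Final sorted array: [11, 14, 15, 18, 22, 28]

The merge sort proceeds by recursively splitting the array and merging sorted halves.
After all merges, the sorted array is [11, 14, 15, 18, 22, 28].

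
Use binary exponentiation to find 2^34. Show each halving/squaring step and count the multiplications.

Computing 2^34 by squaring (build up from 2^1; each line after the first costs one multiplication):

2^1 = 2
2^2 = (2^1)^2 = 2^2 = 4
2^4 = (2^2)^2 = 4^2 = 16
2^8 = (2^4)^2 = 16^2 = 256
2^16 = (2^8)^2 = 256^2 = 65536
2^17 = 2 * 2^16 = 2 * 65536 = 131072
2^34 = (2^17)^2 = 131072^2 = 17179869184

Result: 17179869184
Multiplications needed: 6 (6 lines after 2^1)

2^34 = 17179869184. Using exponentiation by squaring, this requires 6 multiplications. The key idea: if the exponent is even, square the half-power; if odd, multiply by the base once.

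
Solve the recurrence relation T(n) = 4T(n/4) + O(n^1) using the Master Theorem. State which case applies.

Master Theorem for T(n) = 4T(n/4) + O(n^1):

a = 4, b = 4, c = 1
log_b(a) = log_4(4) = 1.0000

Case 2: c = 1 = log_4(4) = 1.0000
T(n) = O(n^1 log n) = O(n log n)

For T(n) = 4T(n/4) + O(n^1): log_4(4) = 1.0000. This is Case 2 of the Master Theorem (c = log_b(a), equal work at all levels), giving O(n log n).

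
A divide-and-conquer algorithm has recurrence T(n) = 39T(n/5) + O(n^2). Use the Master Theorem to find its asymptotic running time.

Master Theorem for T(n) = 39T(n/5) + O(n^2):

a = 39, b = 5, c = 2
log_b(a) = log_5(39) = 2.2763

Case 1: c = 2 < log_5(39) = 2.2763
T(n) = O(n^(log_5 39))

For T(n) = 39T(n/5) + O(n^2): log_5(39) = 2.2763. This is Case 1 of the Master Theorem (c < log_b(a), work dominated by leaves), giving O(n^(log_5 39)).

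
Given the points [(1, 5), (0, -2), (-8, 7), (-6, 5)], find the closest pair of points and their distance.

Computing all pairwise distances among 4 points:

d((1, 5), (0, -2)) = 7.0711
d((1, 5), (-8, 7)) = 9.2195
d((1, 5), (-6, 5)) = 7.0
d((0, -2), (-8, 7)) = 12.0416
d((0, -2), (-6, 5)) = 9.2195
d((-8, 7), (-6, 5)) = 2.8284 <-- minimum

Closest pair: (-8, 7) and (-6, 5) with distance 2.8284

The closest pair is (-8, 7) and (-6, 5) with Euclidean distance 2.8284. For 4 points, brute-force pairwise comparison is shown above. For large n, the divide-and-conquer algorithm (sort by x, recurse on halves, check the dividing strip) achieves O(n log n).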